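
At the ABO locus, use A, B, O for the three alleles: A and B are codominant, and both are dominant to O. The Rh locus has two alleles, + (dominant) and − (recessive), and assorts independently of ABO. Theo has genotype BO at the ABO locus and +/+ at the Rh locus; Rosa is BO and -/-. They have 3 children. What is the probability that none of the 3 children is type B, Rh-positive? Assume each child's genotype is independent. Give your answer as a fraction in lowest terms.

ABO cross BO × BO → 1/4 O, 3/4 B.
Rh cross +/+ × -/- → 1 Rh+; so P(type B, Rh-positive) = 3/4 × 1 = 3/4 per child.
P(not type B, Rh-positive) = 1/4 for one child; (1/4)^3 = 1/64.

1/64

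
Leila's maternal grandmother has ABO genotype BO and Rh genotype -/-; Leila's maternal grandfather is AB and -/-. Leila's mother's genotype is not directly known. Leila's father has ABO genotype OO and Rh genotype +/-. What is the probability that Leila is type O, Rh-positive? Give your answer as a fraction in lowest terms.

1/8

Leila's mother's ABO genotype from BO × AB: 1/4 AB, 1/4 AO, 1/4 BB, 1/4 BO.
Crossing each possibility with the father OO and summing P(type O): 1/4·0 + 1/4·1/2 + 1/4·0 + 1/4·1/2 = 1/4.
Similarly for Rh via the mother's Rh distribution: P(Rh+) = 1/2.
Independent loci: 1/4 × 1/2 = 1/8.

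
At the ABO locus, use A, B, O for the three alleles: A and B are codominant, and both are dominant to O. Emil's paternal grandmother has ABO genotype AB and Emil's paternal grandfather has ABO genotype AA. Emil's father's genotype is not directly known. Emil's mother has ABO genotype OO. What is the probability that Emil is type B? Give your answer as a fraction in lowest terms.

Emil's father's ABO genotype from AB × AA: 1/2 AA, 1/2 AB.
Crossing each possibility with the mother OO and summing P(type B): 1/2·0 + 1/2·1/2 = 1/4.

1/4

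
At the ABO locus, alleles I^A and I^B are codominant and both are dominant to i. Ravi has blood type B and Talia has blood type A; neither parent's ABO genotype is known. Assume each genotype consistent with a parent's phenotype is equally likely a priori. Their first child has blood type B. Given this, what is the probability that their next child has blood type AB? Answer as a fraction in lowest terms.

Possible genotypes: Ravi ∈ {I^B I^B, I^B i}; Talia ∈ {I^A I^A, I^A i}.
Weight each parental genotype pair by prior × P(type-B child):
  I^B I^B × I^A i: posterior weight 2/3; P(next child type AB) = 1/2.
  I^B i × I^A i: posterior weight 1/3; P(next child type AB) = 1/4.
Weighted sum = 5/12.

5/12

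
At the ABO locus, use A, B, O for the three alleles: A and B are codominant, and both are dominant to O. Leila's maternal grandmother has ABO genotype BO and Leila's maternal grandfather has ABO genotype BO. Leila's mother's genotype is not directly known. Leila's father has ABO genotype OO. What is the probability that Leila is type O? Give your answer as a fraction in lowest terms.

Leila's mother's ABO genotype from BO × BO: 1/4 BB, 1/2 BO, 1/4 OO.
Crossing each possibility with the father OO and summing P(type O): 1/4·0 + 1/2·1/2 + 1/4·1 = 1/2.

1/2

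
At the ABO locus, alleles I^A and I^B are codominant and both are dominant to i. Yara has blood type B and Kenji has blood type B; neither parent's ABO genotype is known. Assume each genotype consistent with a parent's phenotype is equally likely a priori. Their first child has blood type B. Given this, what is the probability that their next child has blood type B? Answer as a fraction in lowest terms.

Possible genotypes: Yara ∈ {I^B I^B, I^B i}; Kenji ∈ {I^B I^B, I^B i}.
Weight each parental genotype pair by prior × P(type-B child):
  I^B I^B × I^B I^B: posterior weight 4/15; P(next child type B) = 1.
  I^B I^B × I^B i: posterior weight 4/15; P(next child type B) = 1.
  I^B i × I^B I^B: posterior weight 4/15; P(next child type B) = 1.
  I^B i × I^B i: posterior weight 1/5; P(next child type B) = 3/4.
Weighted sum = 19/20.

19/20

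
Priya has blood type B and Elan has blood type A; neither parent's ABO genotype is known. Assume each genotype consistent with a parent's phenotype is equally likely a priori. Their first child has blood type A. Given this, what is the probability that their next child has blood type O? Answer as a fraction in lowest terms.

Possible genotypes: Priya ∈ {BB, BO}; Elan ∈ {AA, AO}.
Weight each parental genotype pair by prior × P(type-A child):
  BO × AA: posterior weight 2/3; P(next child type O) = 0.
  BO × AO: posterior weight 1/3; P(next child type O) = 1/4.
Weighted sum = 1/12.

1/12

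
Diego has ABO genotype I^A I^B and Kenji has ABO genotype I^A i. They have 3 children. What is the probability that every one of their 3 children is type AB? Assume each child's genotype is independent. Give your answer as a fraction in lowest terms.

ABO cross I^A I^B × I^A i → 1/2 A, 1/4 B, 1/4 AB.
So P(type AB) = 1/4 per child.
All 3 independent: (1/4)^3 = 1/64.

1/64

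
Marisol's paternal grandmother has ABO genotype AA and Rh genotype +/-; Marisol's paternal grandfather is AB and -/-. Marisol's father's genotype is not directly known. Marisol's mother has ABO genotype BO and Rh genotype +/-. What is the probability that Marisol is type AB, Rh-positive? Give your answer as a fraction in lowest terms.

15/64

Marisol's father's ABO genotype from AA × AB: 1/2 AA, 1/2 AB.
Crossing each possibility with the mother BO and summing P(type AB): 1/2·1/2 + 1/2·1/4 = 3/8.
Similarly for Rh via the father's Rh distribution: P(Rh+) = 5/8.
Independent loci: 3/8 × 5/8 = 15/64.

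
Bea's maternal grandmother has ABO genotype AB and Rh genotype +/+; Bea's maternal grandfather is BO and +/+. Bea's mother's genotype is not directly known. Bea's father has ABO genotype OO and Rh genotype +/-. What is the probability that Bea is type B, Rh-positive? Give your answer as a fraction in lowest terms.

Bea's mother's ABO genotype from AB × BO: 1/4 AB, 1/4 AO, 1/4 BB, 1/4 BO.
Crossing each possibility with the father OO and summing P(type B): 1/4·1/2 + 1/4·0 + 1/4·1 + 1/4·1/2 = 1/2.
Similarly for Rh via the mother's Rh distribution: P(Rh+) = 1.
Independent loci: 1/2 × 1 = 1/2.

1/2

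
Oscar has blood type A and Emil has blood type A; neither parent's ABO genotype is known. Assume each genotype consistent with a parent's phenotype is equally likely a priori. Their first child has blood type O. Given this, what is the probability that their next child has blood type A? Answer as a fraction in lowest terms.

3/4

Possible genotypes: Oscar ∈ {I^A I^A, I^A i}; Emil ∈ {I^A I^A, I^A i}.
Weight each parental genotype pair by prior × P(type-O child):
  I^A i × I^A i: posterior weight 1; P(next child type A) = 3/4.
Weighted sum = 3/4.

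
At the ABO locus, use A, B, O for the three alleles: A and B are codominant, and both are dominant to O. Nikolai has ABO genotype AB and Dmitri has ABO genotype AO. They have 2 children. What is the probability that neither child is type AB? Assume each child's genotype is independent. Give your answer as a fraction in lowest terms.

ABO cross AB × AO → 1/2 A, 1/4 B, 1/4 AB.
So P(type AB) = 1/4 per child.
P(not type AB) = 3/4 for one child; (3/4)^2 = 9/16.

9/16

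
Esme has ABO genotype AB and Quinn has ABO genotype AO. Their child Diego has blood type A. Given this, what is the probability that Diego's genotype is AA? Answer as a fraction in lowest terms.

1/2

Cross AB × AO → 1/4 AA, 1/4 AB, 1/4 AO, 1/4 BO.
Type-A genotypes among offspring: AA (1/4), AO (1/4); total 1/2.
P(AA | type A) = (1/4) / (1/2) = 1/2.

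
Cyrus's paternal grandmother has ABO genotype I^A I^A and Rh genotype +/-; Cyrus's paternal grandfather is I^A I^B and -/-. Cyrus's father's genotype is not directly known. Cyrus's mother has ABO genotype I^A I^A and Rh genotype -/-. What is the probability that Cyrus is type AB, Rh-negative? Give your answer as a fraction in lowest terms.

3/16

Cyrus's father's ABO genotype from I^A I^A × I^A I^B: 1/2 I^A I^A, 1/2 I^A I^B.
Crossing each possibility with the mother I^A I^A and summing P(type AB): 1/2·0 + 1/2·1/2 = 1/4.
Similarly for Rh via the father's Rh distribution: P(Rh-) = 3/4.
Independent loci: 1/4 × 3/4 = 3/16.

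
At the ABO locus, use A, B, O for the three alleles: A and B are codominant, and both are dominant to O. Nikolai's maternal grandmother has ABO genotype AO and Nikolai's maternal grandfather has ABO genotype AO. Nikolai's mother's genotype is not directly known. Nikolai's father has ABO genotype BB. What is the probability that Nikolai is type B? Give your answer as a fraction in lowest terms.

Nikolai's mother's ABO genotype from AO × AO: 1/4 AA, 1/2 AO, 1/4 OO.
Crossing each possibility with the father BB and summing P(type B): 1/4·0 + 1/2·1/2 + 1/4·1 = 1/2.

1/2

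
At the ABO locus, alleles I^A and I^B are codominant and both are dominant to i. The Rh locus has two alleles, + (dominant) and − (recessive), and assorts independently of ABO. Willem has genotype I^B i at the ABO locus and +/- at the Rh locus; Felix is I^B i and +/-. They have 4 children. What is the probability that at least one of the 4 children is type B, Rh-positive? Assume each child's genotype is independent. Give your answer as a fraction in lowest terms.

63135/65536

ABO cross I^B i × I^B i → 1/4 O, 3/4 B.
Rh cross +/- × +/- → 3/4 Rh+, 1/4 Rh-; so P(type B, Rh-positive) = 3/4 × 3/4 = 9/16 per child.
P(none) = (7/16)^4 = 2401/65536; P(at least one) = 1 − 2401/65536 = 63135/65536.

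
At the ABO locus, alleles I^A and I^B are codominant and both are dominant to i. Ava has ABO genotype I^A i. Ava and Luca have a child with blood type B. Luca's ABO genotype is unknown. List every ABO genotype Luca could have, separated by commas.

For each candidate genotype of Luca, check whether crossing it with I^A i can produce every observed child phenotype.
  I^A I^A → possible child types {A} ✗
  I^A I^B → possible child types {A, B, AB} ✓
  I^A i → possible child types {O, A} ✗
  I^B I^B → possible child types {B, AB} ✓
  I^B i → possible child types {O, A, B, AB} ✓
  i i → possible child types {O, A} ✗

I^A I^B, I^B I^B, I^B i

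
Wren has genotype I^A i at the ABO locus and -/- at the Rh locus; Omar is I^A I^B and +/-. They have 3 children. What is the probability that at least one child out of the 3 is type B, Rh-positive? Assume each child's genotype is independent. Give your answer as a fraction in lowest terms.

ABO cross I^A i × I^A I^B → 1/2 A, 1/4 B, 1/4 AB.
Rh cross -/- × +/- → 1/2 Rh+, 1/2 Rh-; so P(type B, Rh-positive) = 1/4 × 1/2 = 1/8 per child.
P(none) = (7/8)^3 = 343/512; P(at least one) = 1 − 343/512 = 169/512.

169/512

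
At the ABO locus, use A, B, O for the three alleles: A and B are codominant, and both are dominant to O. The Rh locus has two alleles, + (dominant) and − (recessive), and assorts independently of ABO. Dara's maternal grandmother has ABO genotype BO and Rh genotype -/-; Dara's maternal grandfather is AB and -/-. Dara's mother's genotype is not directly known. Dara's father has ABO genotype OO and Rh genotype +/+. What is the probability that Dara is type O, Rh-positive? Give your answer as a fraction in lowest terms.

Dara's mother's ABO genotype from BO × AB: 1/4 AB, 1/4 AO, 1/4 BB, 1/4 BO.
Crossing each possibility with the father OO and summing P(type O): 1/4·0 + 1/4·1/2 + 1/4·0 + 1/4·1/2 = 1/4.
Similarly for Rh via the mother's Rh distribution: P(Rh+) = 1.
Independent loci: 1/4 × 1 = 1/4.

1/4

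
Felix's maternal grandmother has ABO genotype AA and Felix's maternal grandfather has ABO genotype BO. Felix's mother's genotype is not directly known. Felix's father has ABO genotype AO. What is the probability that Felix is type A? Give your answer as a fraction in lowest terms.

Felix's mother's ABO genotype from AA × BO: 1/2 AB, 1/2 AO.
Crossing each possibility with the father AO and summing P(type A): 1/2·1/2 + 1/2·3/4 = 5/8.

5/8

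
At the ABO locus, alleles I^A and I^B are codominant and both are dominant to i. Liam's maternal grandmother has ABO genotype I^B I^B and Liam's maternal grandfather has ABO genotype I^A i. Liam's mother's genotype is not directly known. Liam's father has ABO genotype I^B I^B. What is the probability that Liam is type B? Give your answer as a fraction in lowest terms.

3/4

Liam's mother's ABO genotype from I^B I^B × I^A i: 1/2 I^A I^B, 1/2 I^B i.
Crossing each possibility with the father I^B I^B and summing P(type B): 1/2·1/2 + 1/2·1 = 3/4.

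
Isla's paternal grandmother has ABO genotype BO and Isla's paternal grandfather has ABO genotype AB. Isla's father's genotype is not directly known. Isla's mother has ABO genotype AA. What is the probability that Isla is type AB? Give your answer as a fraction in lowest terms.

1/2

Isla's father's ABO genotype from BO × AB: 1/4 AB, 1/4 AO, 1/4 BB, 1/4 BO.
Crossing each possibility with the mother AA and summing P(type AB): 1/4·1/2 + 1/4·0 + 1/4·1 + 1/4·1/2 = 1/2.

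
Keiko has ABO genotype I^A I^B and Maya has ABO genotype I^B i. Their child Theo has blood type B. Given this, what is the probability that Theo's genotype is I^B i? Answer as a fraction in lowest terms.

Cross I^A I^B × I^B i → 1/4 I^A I^B, 1/4 I^A i, 1/4 I^B I^B, 1/4 I^B i.
Type-B genotypes among offspring: I^B I^B (1/4), I^B i (1/4); total 1/2.
P(I^B i | type B) = (1/4) / (1/2) = 1/2.

1/2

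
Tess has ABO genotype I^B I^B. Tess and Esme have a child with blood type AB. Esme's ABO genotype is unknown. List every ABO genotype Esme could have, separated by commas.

For each candidate genotype of Esme, check whether crossing it with I^B I^B can produce every observed child phenotype.
  I^A I^A → possible child types {AB} ✓
  I^A I^B → possible child types {B, AB} ✓
  I^A i → possible child types {B, AB} ✓
  I^B I^B → possible child types {B} ✗
  I^B i → possible child types {B} ✗
  i i → possible child types {B} ✗

I^A I^A, I^A I^B, I^A i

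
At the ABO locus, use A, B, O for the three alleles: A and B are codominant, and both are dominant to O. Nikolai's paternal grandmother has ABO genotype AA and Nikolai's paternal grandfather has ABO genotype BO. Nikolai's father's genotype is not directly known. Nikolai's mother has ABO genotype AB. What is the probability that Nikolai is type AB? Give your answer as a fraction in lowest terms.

Nikolai's father's ABO genotype from AA × BO: 1/2 AB, 1/2 AO.
Crossing each possibility with the mother AB and summing P(type AB): 1/2·1/2 + 1/2·1/4 = 3/8.

3/8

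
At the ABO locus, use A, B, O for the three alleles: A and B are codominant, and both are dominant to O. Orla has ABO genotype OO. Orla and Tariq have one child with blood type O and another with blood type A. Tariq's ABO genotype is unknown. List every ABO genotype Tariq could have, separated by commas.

AO

For each candidate genotype of Tariq, check whether crossing it with OO can produce every observed child phenotype.
  AA → possible child types {A} ✗
  AB → possible child types {A, B} ✗
  AO → possible child types {O, A} ✓
  BB → possible child types {B} ✗
  BO → possible child types {O, B} ✗
  OO → possible child types {O} ✗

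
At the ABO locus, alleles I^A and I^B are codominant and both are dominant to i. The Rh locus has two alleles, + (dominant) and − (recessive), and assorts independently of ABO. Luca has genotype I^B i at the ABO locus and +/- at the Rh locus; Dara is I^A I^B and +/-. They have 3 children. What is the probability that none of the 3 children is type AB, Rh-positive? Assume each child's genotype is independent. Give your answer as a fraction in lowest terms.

2197/4096

ABO cross I^B i × I^A I^B → 1/4 A, 1/2 B, 1/4 AB.
Rh cross +/- × +/- → 3/4 Rh+, 1/4 Rh-; so P(type AB, Rh-positive) = 1/4 × 3/4 = 3/16 per child.
P(not type AB, Rh-positive) = 13/16 for one child; (13/16)^3 = 2197/4096.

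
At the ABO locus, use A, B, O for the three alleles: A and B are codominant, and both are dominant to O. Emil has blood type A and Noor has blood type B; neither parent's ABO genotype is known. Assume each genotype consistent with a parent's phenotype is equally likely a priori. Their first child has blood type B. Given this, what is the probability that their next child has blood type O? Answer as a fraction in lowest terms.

1/12

Possible genotypes: Emil ∈ {AA, AO}; Noor ∈ {BB, BO}.
Weight each parental genotype pair by prior × P(type-B child):
  AO × BB: posterior weight 2/3; P(next child type O) = 0.
  AO × BO: posterior weight 1/3; P(next child type O) = 1/4.
Weighted sum = 1/12.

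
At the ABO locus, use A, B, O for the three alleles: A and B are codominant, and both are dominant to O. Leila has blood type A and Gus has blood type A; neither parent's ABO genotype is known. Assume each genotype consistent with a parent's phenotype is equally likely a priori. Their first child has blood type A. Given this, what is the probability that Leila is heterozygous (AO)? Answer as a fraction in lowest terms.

Possible genotypes: Leila ∈ {AA, AO}; Gus ∈ {AA, AO}.
Weight each parental genotype pair by prior × P(type-A child):
  AA × AA: posterior weight 4/15.
  AA × AO: posterior weight 4/15.
  AO × AA: posterior weight 4/15.
  AO × AO: posterior weight 1/5.
Sum the posterior weight over pairs where Leila is AO: 7/15.

7/15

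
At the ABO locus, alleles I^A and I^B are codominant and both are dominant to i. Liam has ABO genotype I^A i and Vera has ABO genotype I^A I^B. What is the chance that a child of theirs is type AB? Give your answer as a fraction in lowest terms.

1/4

ABO cross I^A i × I^A I^B → offspring phenotypes: 1/2 A, 1/4 B, 1/4 AB.
So P(type AB) = 1/4.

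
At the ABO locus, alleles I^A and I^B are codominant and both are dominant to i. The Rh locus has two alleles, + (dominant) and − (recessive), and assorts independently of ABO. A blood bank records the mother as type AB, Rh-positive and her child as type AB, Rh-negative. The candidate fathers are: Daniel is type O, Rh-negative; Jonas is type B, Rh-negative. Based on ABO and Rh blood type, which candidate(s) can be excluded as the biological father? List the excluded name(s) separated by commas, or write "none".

A candidate is excluded only if no genotype consistent with his phenotype could produce a type AB, Rh-negative child with a type AB, Rh-positive mother.
Daniel (type O, Rh-): no genotype consistent with that phenotype can produce a type-AB Rh- child with a type-AB mother.

Daniel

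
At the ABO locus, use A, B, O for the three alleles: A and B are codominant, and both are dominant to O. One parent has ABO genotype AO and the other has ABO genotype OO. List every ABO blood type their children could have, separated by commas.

Gametes from AO × OO give offspring ABO genotypes AO, OO, i.e. phenotypes O, A.

O, A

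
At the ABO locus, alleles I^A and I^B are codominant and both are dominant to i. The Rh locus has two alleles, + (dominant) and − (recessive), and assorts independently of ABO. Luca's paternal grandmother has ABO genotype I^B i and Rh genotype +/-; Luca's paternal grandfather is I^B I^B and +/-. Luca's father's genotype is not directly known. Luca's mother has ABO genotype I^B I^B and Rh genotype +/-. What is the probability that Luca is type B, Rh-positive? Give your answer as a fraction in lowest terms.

3/4

Luca's father's ABO genotype from I^B i × I^B I^B: 1/2 I^B I^B, 1/2 I^B i.
Crossing each possibility with the mother I^B I^B and summing P(type B): 1/2·1 + 1/2·1 = 1.
Similarly for Rh via the father's Rh distribution: P(Rh+) = 3/4.
Independent loci: 1 × 3/4 = 3/4.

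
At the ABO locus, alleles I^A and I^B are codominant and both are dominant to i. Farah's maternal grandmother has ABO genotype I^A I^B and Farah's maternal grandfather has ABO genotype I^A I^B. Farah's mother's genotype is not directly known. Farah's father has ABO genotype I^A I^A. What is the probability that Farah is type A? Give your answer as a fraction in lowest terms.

Farah's mother's ABO genotype from I^A I^B × I^A I^B: 1/4 I^A I^A, 1/2 I^A I^B, 1/4 I^B I^B.
Crossing each possibility with the father I^A I^A and summing P(type A): 1/4·1 + 1/2·1/2 + 1/4·0 = 1/2.

1/2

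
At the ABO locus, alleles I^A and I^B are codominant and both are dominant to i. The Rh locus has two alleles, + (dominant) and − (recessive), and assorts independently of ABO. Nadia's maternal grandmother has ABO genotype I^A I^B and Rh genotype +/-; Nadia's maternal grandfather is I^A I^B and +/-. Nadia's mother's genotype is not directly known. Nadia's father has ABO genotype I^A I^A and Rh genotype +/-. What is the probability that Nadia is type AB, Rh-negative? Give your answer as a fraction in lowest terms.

1/8

Nadia's mother's ABO genotype from I^A I^B × I^A I^B: 1/4 I^A I^A, 1/2 I^A I^B, 1/4 I^B I^B.
Crossing each possibility with the father I^A I^A and summing P(type AB): 1/4·0 + 1/2·1/2 + 1/4·1 = 1/2.
Similarly for Rh via the mother's Rh distribution: P(Rh-) = 1/4.
Independent loci: 1/2 × 1/4 = 1/8.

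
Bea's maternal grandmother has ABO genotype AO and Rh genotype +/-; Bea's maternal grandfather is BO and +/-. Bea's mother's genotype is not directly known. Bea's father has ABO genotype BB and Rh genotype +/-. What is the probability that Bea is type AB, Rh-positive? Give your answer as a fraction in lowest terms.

Bea's mother's ABO genotype from AO × BO: 1/4 AB, 1/4 AO, 1/4 BO, 1/4 OO.
Crossing each possibility with the father BB and summing P(type AB): 1/4·1/2 + 1/4·1/2 + 1/4·0 + 1/4·0 = 1/4.
Similarly for Rh via the mother's Rh distribution: P(Rh+) = 3/4.
Independent loci: 1/4 × 3/4 = 3/16.

3/16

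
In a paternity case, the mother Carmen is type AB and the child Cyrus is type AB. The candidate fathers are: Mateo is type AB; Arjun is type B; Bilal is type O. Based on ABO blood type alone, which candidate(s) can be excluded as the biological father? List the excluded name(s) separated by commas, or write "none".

Bilal

A candidate is excluded only if no genotype consistent with his phenotype could produce a type AB child with a type AB mother.
Bilal (type O): no genotype consistent with that phenotype can produce a type-AB child with a type-AB mother.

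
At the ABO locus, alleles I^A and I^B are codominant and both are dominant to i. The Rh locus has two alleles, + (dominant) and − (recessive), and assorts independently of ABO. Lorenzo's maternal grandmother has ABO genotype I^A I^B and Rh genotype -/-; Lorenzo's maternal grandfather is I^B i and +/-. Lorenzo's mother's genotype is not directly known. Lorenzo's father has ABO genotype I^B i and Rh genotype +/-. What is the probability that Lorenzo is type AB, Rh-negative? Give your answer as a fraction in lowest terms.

Lorenzo's mother's ABO genotype from I^A I^B × I^B i: 1/4 I^A I^B, 1/4 I^A i, 1/4 I^B I^B, 1/4 I^B i.
Crossing each possibility with the father I^B i and summing P(type AB): 1/4·1/4 + 1/4·1/4 + 1/4·0 + 1/4·0 = 1/8.
Similarly for Rh via the mother's Rh distribution: P(Rh-) = 3/8.
Independent loci: 1/8 × 3/8 = 3/64.

3/64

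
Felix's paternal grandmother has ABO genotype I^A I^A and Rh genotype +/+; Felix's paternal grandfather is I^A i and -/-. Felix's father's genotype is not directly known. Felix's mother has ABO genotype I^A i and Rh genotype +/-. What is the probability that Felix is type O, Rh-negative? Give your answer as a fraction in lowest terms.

1/32

Felix's father's ABO genotype from I^A I^A × I^A i: 1/2 I^A I^A, 1/2 I^A i.
Crossing each possibility with the mother I^A i and summing P(type O): 1/2·0 + 1/2·1/4 = 1/8.
Similarly for Rh via the father's Rh distribution: P(Rh-) = 1/4.
Independent loci: 1/8 × 1/4 = 1/32.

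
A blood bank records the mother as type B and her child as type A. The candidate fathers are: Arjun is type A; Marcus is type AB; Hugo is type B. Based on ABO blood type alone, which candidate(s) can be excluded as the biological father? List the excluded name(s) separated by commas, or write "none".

Hugo

A candidate is excluded only if no genotype consistent with his phenotype could produce a type A child with a type B mother.
Hugo (type B): no genotype consistent with that phenotype can produce a type-A child with a type-B mother.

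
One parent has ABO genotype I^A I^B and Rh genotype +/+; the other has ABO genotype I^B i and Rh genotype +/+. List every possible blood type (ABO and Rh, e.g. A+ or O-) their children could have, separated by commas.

Gametes from I^A I^B × I^B i give offspring ABO genotypes I^A I^B, I^A i, I^B I^B, I^B i, i.e. phenotypes A, B, AB.
Rh cross +/+ × +/+ → phenotypes Rh+.
Combining independently: A+, B+, AB+.

A+, B+, AB+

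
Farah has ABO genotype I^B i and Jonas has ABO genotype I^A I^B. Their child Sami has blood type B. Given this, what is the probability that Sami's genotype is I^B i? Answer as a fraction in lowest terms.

1/2

Cross I^B i × I^A I^B → 1/4 I^A I^B, 1/4 I^A i, 1/4 I^B I^B, 1/4 I^B i.
Type-B genotypes among offspring: I^B I^B (1/4), I^B i (1/4); total 1/2.
P(I^B i | type B) = (1/4) / (1/2) = 1/2.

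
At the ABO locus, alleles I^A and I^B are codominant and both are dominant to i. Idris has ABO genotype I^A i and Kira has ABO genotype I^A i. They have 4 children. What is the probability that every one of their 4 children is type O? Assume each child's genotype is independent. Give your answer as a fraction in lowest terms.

1/256

ABO cross I^A i × I^A i → 1/4 O, 3/4 A.
So P(type O) = 1/4 per child.
All 4 independent: (1/4)^4 = 1/256.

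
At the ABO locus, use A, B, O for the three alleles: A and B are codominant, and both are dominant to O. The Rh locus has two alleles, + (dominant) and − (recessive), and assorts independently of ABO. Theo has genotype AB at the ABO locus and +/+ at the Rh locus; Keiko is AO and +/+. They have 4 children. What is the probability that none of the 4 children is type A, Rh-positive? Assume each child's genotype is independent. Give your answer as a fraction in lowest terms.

ABO cross AB × AO → 1/2 A, 1/4 B, 1/4 AB.
Rh cross +/+ × +/+ → 1 Rh+; so P(type A, Rh-positive) = 1/2 × 1 = 1/2 per child.
P(not type A, Rh-positive) = 1/2 for one child; (1/2)^4 = 1/16.

1/16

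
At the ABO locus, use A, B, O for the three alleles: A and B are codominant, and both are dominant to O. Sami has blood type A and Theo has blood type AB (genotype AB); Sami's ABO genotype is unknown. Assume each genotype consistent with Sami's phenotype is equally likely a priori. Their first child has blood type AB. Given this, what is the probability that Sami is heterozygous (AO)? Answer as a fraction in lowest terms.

1/3

Possible genotypes: Sami ∈ {AA, AO}; Theo ∈ {AB}.
Weight each parental genotype pair by prior × P(type-AB child):
  AA × AB: posterior weight 2/3.
  AO × AB: posterior weight 1/3.
Sum the posterior weight over pairs where Sami is AO: 1/3.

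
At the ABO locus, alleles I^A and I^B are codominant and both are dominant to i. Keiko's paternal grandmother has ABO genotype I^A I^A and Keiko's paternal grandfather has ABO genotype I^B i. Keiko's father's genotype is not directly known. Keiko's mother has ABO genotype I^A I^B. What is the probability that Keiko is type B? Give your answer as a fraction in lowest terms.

Keiko's father's ABO genotype from I^A I^A × I^B i: 1/2 I^A I^B, 1/2 I^A i.
Crossing each possibility with the mother I^A I^B and summing P(type B): 1/2·1/4 + 1/2·1/4 = 1/4.

1/4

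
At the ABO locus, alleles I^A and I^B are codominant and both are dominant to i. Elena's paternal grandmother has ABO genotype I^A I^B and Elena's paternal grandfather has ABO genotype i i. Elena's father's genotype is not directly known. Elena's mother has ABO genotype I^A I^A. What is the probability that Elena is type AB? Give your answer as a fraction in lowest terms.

1/4

Elena's father's ABO genotype from I^A I^B × i i: 1/2 I^A i, 1/2 I^B i.
Crossing each possibility with the mother I^A I^A and summing P(type AB): 1/2·0 + 1/2·1/2 = 1/4.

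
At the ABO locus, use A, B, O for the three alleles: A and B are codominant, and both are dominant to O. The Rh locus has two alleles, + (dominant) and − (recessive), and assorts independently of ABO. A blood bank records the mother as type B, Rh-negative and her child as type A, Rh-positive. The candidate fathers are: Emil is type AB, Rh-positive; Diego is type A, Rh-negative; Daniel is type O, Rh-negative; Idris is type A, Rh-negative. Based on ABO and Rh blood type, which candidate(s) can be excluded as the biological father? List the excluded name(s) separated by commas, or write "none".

A candidate is excluded only if no genotype consistent with his phenotype could produce a type A, Rh-positive child with a type B, Rh-negative mother.
Diego (type A, Rh-): no genotype consistent with that phenotype can produce a type-A Rh+ child with a type-B mother.
Daniel (type O, Rh-): no genotype consistent with that phenotype can produce a type-A Rh+ child with a type-B mother.
Idris (type A, Rh-): no genotype consistent with that phenotype can produce a type-A Rh+ child with a type-B mother.

Diego, Daniel, Idris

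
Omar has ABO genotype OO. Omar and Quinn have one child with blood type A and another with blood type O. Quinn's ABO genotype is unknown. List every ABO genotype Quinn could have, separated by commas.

AO

For each candidate genotype of Quinn, check whether crossing it with OO can produce every observed child phenotype.
  AA → possible child types {A} ✗
  AB → possible child types {A, B} ✗
  AO → possible child types {O, A} ✓
  BB → possible child types {B} ✗
  BO → possible child types {O, B} ✗
  OO → possible child types {O} ✗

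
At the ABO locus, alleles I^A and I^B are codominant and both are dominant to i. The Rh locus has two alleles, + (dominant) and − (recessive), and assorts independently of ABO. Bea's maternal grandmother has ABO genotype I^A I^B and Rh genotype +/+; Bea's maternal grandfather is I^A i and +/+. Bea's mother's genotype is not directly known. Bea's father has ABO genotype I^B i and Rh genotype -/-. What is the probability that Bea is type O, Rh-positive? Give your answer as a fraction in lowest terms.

Bea's mother's ABO genotype from I^A I^B × I^A i: 1/4 I^A I^A, 1/4 I^A I^B, 1/4 I^A i, 1/4 I^B i.
Crossing each possibility with the father I^B i and summing P(type O): 1/4·0 + 1/4·0 + 1/4·1/4 + 1/4·1/4 = 1/8.
Similarly for Rh via the mother's Rh distribution: P(Rh+) = 1.
Independent loci: 1/8 × 1 = 1/8.

1/8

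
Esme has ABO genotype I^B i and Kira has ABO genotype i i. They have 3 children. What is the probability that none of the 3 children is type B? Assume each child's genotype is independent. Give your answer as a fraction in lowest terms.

ABO cross I^B i × i i → 1/2 O, 1/2 B.
So P(type B) = 1/2 per child.
P(not type B) = 1/2 for one child; (1/2)^3 = 1/8.

1/8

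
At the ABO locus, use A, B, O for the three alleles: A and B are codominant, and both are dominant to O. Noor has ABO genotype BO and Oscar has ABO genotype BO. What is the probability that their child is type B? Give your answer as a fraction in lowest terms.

ABO cross BO × BO → offspring phenotypes: 1/4 O, 3/4 B.
So P(type B) = 3/4.

3/4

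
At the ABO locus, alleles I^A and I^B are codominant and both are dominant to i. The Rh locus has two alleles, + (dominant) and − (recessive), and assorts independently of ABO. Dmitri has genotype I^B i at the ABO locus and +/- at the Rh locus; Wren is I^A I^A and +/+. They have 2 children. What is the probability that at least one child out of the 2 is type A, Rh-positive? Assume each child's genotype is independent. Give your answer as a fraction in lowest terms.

3/4

ABO cross I^B i × I^A I^A → 1/2 A, 1/2 AB.
Rh cross +/- × +/+ → 1 Rh+; so P(type A, Rh-positive) = 1/2 × 1 = 1/2 per child.
P(none) = (1/2)^2 = 1/4; P(at least one) = 1 − 1/4 = 3/4.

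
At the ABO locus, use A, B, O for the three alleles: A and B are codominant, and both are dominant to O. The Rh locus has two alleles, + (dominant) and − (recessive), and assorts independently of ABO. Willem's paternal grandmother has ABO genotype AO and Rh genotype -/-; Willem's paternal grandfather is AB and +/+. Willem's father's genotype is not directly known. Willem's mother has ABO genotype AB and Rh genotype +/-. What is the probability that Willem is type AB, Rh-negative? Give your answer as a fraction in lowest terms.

3/32

Willem's father's ABO genotype from AO × AB: 1/4 AA, 1/4 AB, 1/4 AO, 1/4 BO.
Crossing each possibility with the mother AB and summing P(type AB): 1/4·1/2 + 1/4·1/2 + 1/4·1/4 + 1/4·1/4 = 3/8.
Similarly for Rh via the father's Rh distribution: P(Rh-) = 1/4.
Independent loci: 3/8 × 1/4 = 3/32.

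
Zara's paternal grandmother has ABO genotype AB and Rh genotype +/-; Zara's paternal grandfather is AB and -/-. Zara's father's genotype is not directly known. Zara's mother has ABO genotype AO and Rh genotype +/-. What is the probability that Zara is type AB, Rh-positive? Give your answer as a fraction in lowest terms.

Zara's father's ABO genotype from AB × AB: 1/4 AA, 1/2 AB, 1/4 BB.
Crossing each possibility with the mother AO and summing P(type AB): 1/4·0 + 1/2·1/4 + 1/4·1/2 = 1/4.
Similarly for Rh via the father's Rh distribution: P(Rh+) = 5/8.
Independent loci: 1/4 × 5/8 = 5/32.

5/32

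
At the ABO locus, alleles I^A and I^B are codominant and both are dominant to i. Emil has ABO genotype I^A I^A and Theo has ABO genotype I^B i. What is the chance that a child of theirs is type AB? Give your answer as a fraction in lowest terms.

ABO cross I^A I^A × I^B i → offspring phenotypes: 1/2 A, 1/2 AB.
So P(type AB) = 1/2.

1/2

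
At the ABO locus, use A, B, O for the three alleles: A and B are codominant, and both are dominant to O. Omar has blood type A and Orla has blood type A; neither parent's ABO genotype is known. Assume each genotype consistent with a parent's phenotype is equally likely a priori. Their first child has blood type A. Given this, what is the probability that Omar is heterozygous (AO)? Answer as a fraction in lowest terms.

7/15

Possible genotypes: Omar ∈ {AA, AO}; Orla ∈ {AA, AO}.
Weight each parental genotype pair by prior × P(type-A child):
  AA × AA: posterior weight 4/15.
  AA × AO: posterior weight 4/15.
  AO × AA: posterior weight 4/15.
  AO × AO: posterior weight 1/5.
Sum the posterior weight over pairs where Omar is AO: 7/15.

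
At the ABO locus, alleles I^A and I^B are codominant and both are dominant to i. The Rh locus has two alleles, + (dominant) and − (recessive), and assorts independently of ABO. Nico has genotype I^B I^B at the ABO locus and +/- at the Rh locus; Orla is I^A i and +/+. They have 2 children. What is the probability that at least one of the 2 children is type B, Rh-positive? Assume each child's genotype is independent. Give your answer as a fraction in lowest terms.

3/4

ABO cross I^B I^B × I^A i → 1/2 B, 1/2 AB.
Rh cross +/- × +/+ → 1 Rh+; so P(type B, Rh-positive) = 1/2 × 1 = 1/2 per child.
P(none) = (1/2)^2 = 1/4; P(at least one) = 1 − 1/4 = 3/4.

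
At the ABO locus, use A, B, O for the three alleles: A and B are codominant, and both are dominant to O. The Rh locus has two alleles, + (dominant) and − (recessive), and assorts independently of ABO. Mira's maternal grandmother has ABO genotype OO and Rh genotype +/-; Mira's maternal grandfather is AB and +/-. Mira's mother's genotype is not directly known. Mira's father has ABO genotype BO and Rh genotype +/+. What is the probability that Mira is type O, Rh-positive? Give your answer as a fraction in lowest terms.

1/4

Mira's mother's ABO genotype from OO × AB: 1/2 AO, 1/2 BO.
Crossing each possibility with the father BO and summing P(type O): 1/2·1/4 + 1/2·1/4 = 1/4.
Similarly for Rh via the mother's Rh distribution: P(Rh+) = 1.
Independent loci: 1/4 × 1 = 1/4.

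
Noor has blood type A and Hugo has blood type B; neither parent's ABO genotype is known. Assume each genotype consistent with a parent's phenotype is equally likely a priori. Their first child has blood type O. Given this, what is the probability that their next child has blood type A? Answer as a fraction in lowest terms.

Possible genotypes: Noor ∈ {AA, AO}; Hugo ∈ {BB, BO}.
Weight each parental genotype pair by prior × P(type-O child):
  AO × BO: posterior weight 1; P(next child type A) = 1/4.
Weighted sum = 1/4.

1/4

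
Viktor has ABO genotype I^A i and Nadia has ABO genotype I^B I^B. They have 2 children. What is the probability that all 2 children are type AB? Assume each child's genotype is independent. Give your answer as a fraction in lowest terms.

ABO cross I^A i × I^B I^B → 1/2 B, 1/2 AB.
So P(type AB) = 1/2 per child.
All 2 independent: (1/2)^2 = 1/4.

1/4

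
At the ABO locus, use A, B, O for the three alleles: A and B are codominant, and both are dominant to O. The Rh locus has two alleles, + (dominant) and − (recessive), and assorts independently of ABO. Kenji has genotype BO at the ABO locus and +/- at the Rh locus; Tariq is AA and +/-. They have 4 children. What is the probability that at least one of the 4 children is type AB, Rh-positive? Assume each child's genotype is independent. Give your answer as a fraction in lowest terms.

3471/4096

ABO cross BO × AA → 1/2 A, 1/2 AB.
Rh cross +/- × +/- → 3/4 Rh+, 1/4 Rh-; so P(type AB, Rh-positive) = 1/2 × 3/4 = 3/8 per child.
P(none) = (5/8)^4 = 625/4096; P(at least one) = 1 − 625/4096 = 3471/4096.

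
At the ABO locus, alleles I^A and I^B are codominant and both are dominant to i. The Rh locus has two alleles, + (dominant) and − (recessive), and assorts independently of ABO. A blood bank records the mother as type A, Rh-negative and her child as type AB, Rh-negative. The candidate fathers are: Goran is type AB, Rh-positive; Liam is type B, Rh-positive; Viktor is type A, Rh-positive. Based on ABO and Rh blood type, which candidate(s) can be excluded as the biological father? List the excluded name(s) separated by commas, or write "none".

A candidate is excluded only if no genotype consistent with his phenotype could produce a type AB, Rh-negative child with a type A, Rh-negative mother.
Viktor (type A, Rh+): no genotype consistent with that phenotype can produce a type-AB Rh- child with a type-A mother.

Viktor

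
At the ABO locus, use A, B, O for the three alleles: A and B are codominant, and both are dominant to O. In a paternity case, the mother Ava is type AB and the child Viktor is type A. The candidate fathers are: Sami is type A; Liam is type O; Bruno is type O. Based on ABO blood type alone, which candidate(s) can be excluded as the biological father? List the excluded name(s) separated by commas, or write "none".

A candidate is excluded only if no genotype consistent with his phenotype could produce a type A child with a type AB mother.
Every candidate has at least one consistent genotype combination, so none can be excluded.

none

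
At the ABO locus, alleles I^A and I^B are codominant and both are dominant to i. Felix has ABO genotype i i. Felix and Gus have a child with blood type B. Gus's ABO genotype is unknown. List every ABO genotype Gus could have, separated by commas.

I^A I^B, I^B I^B, I^B i

For each candidate genotype of Gus, check whether crossing it with i i can produce every observed child phenotype.
  I^A I^A → possible child types {A} ✗
  I^A I^B → possible child types {A, B} ✓
  I^A i → possible child types {O, A} ✗
  I^B I^B → possible child types {B} ✓
  I^B i → possible child types {O, B} ✓
  i i → possible child types {O} ✗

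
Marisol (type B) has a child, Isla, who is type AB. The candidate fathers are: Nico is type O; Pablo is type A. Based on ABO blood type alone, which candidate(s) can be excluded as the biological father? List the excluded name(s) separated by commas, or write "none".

A candidate is excluded only if no genotype consistent with his phenotype could produce a type AB child with a type B mother.
Nico (type O): no genotype consistent with that phenotype can produce a type-AB child with a type-B mother.

Nico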